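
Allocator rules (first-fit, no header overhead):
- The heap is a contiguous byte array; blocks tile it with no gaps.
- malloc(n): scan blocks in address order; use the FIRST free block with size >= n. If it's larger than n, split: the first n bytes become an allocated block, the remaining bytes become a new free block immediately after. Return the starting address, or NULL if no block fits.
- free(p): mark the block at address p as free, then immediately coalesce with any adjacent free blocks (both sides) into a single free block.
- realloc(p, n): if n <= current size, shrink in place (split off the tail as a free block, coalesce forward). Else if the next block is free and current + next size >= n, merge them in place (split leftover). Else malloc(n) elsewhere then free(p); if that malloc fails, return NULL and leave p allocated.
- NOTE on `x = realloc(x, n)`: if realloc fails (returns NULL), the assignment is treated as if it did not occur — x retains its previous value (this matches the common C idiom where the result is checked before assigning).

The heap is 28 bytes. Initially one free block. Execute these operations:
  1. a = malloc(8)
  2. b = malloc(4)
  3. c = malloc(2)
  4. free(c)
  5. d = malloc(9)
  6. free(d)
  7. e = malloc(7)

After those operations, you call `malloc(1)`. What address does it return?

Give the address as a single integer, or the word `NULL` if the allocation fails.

Answer: 19

Derivation:
Op 1: a = malloc(8) -> a = 0; heap: [0-7 ALLOC][8-27 FREE]
Op 2: b = malloc(4) -> b = 8; heap: [0-7 ALLOC][8-11 ALLOC][12-27 FREE]
Op 3: c = malloc(2) -> c = 12; heap: [0-7 ALLOC][8-11 ALLOC][12-13 ALLOC][14-27 FREE]
Op 4: free(c) -> (freed c); heap: [0-7 ALLOC][8-11 ALLOC][12-27 FREE]
Op 5: d = malloc(9) -> d = 12; heap: [0-7 ALLOC][8-11 ALLOC][12-20 ALLOC][21-27 FREE]
Op 6: free(d) -> (freed d); heap: [0-7 ALLOC][8-11 ALLOC][12-27 FREE]
Op 7: e = malloc(7) -> e = 12; heap: [0-7 ALLOC][8-11 ALLOC][12-18 ALLOC][19-27 FREE]
malloc(1): first-fit scan over [0-7 ALLOC][8-11 ALLOC][12-18 ALLOC][19-27 FREE] -> 19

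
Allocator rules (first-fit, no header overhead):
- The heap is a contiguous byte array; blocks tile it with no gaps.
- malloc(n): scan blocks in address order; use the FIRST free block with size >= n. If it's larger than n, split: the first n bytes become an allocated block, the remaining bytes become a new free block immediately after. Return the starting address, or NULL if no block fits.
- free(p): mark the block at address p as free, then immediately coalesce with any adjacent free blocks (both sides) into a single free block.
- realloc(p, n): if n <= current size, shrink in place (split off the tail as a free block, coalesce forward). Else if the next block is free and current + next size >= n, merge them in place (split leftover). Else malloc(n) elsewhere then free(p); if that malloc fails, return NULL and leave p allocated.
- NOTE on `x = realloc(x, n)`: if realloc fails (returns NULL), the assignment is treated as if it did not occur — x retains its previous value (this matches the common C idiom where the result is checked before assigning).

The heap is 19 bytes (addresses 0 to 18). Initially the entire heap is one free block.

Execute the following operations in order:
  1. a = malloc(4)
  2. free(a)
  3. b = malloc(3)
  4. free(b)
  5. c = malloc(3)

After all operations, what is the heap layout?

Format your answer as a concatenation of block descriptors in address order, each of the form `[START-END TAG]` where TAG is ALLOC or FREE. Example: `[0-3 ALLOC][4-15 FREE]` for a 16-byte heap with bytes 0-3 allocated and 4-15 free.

Op 1: a = malloc(4) -> a = 0; heap: [0-3 ALLOC][4-18 FREE]
Op 2: free(a) -> (freed a); heap: [0-18 FREE]
Op 3: b = malloc(3) -> b = 0; heap: [0-2 ALLOC][3-18 FREE]
Op 4: free(b) -> (freed b); heap: [0-18 FREE]
Op 5: c = malloc(3) -> c = 0; heap: [0-2 ALLOC][3-18 FREE]

Answer: [0-2 ALLOC][3-18 FREE]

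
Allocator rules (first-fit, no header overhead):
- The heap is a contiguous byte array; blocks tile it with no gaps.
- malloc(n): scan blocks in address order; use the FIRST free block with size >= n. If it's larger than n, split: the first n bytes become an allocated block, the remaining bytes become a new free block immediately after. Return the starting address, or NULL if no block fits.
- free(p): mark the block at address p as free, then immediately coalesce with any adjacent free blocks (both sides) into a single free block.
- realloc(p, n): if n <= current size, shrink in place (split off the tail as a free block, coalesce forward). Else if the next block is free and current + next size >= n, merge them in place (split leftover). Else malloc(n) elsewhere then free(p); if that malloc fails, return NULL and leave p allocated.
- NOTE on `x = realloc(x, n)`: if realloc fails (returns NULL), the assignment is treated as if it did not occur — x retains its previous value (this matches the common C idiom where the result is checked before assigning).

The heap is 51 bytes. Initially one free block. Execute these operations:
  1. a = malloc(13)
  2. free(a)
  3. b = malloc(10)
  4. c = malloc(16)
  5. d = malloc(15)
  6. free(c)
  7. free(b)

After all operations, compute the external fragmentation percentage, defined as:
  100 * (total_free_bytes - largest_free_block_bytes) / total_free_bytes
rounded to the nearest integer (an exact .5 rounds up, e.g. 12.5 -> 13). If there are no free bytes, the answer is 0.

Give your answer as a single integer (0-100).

Op 1: a = malloc(13) -> a = 0; heap: [0-12 ALLOC][13-50 FREE]
Op 2: free(a) -> (freed a); heap: [0-50 FREE]
Op 3: b = malloc(10) -> b = 0; heap: [0-9 ALLOC][10-50 FREE]
Op 4: c = malloc(16) -> c = 10; heap: [0-9 ALLOC][10-25 ALLOC][26-50 FREE]
Op 5: d = malloc(15) -> d = 26; heap: [0-9 ALLOC][10-25 ALLOC][26-40 ALLOC][41-50 FREE]
Op 6: free(c) -> (freed c); heap: [0-9 ALLOC][10-25 FREE][26-40 ALLOC][41-50 FREE]
Op 7: free(b) -> (freed b); heap: [0-25 FREE][26-40 ALLOC][41-50 FREE]
Free blocks: [26 10] total_free=36 largest=26 -> 100*(36-26)/36 = 1000/36 ≈ 27.778 -> rounds to 28

Answer: 28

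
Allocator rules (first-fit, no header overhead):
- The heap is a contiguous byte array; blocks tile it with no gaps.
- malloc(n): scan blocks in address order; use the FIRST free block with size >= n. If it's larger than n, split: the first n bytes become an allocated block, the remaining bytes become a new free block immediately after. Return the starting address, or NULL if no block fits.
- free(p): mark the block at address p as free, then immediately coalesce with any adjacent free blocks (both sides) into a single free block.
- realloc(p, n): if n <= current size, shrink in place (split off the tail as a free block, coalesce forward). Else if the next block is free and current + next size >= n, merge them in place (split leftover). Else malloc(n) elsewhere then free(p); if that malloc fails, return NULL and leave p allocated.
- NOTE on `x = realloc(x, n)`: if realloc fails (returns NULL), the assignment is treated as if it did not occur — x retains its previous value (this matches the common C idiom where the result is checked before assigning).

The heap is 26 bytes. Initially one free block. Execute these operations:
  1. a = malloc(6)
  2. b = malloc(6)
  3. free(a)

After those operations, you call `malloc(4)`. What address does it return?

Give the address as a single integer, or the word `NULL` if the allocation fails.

Op 1: a = malloc(6) -> a = 0; heap: [0-5 ALLOC][6-25 FREE]
Op 2: b = malloc(6) -> b = 6; heap: [0-5 ALLOC][6-11 ALLOC][12-25 FREE]
Op 3: free(a) -> (freed a); heap: [0-5 FREE][6-11 ALLOC][12-25 FREE]
malloc(4): first-fit scan over [0-5 FREE][6-11 ALLOC][12-25 FREE] -> 0

Answer: 0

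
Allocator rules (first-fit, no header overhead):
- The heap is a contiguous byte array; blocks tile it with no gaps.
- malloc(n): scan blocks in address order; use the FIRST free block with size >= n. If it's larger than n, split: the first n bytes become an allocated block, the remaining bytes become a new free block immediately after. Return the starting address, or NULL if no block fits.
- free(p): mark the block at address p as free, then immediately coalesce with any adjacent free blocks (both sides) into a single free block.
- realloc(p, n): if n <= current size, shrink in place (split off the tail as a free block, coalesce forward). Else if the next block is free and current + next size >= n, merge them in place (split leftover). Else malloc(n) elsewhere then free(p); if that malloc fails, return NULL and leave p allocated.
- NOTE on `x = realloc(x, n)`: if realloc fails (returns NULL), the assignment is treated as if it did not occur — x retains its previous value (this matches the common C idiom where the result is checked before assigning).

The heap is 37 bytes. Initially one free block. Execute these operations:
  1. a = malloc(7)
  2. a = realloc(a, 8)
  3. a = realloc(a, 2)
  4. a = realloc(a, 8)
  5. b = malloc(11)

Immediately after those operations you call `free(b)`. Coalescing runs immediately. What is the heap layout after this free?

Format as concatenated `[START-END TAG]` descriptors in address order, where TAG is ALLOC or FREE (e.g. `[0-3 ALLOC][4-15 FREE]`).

Op 1: a = malloc(7) -> a = 0; heap: [0-6 ALLOC][7-36 FREE]
Op 2: a = realloc(a, 8) -> a = 0; heap: [0-7 ALLOC][8-36 FREE]
Op 3: a = realloc(a, 2) -> a = 0; heap: [0-1 ALLOC][2-36 FREE]
Op 4: a = realloc(a, 8) -> a = 0; heap: [0-7 ALLOC][8-36 FREE]
Op 5: b = malloc(11) -> b = 8; heap: [0-7 ALLOC][8-18 ALLOC][19-36 FREE]
free(b): b = 8 -> block [8-18 ALLOC]; mark free, coalesce with adjacent free neighbors -> [0-7 ALLOC][8-36 FREE]

Answer: [0-7 ALLOC][8-36 FREE]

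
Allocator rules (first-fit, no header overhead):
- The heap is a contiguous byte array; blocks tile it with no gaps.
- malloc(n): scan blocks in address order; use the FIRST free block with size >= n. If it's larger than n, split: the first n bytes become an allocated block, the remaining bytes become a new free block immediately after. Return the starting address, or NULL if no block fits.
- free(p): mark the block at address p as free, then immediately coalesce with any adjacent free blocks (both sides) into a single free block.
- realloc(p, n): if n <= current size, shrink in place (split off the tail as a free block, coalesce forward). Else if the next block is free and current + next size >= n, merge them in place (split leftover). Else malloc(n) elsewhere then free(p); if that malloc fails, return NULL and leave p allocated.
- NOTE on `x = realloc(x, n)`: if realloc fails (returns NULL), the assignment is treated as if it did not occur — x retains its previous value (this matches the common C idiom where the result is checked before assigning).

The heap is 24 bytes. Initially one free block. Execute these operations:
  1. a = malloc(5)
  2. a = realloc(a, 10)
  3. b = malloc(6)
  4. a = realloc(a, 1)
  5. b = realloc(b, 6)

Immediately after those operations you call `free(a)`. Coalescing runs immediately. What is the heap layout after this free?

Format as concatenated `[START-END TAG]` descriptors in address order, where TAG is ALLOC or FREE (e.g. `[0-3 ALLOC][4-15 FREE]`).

Op 1: a = malloc(5) -> a = 0; heap: [0-4 ALLOC][5-23 FREE]
Op 2: a = realloc(a, 10) -> a = 0; heap: [0-9 ALLOC][10-23 FREE]
Op 3: b = malloc(6) -> b = 10; heap: [0-9 ALLOC][10-15 ALLOC][16-23 FREE]
Op 4: a = realloc(a, 1) -> a = 0; heap: [0-0 ALLOC][1-9 FREE][10-15 ALLOC][16-23 FREE]
Op 5: b = realloc(b, 6) -> b = 10; heap: [0-0 ALLOC][1-9 FREE][10-15 ALLOC][16-23 FREE]
free(a): a = 0 -> block [0-0 ALLOC]; mark free, coalesce with adjacent free neighbors -> [0-9 FREE][10-15 ALLOC][16-23 FREE]

Answer: [0-9 FREE][10-15 ALLOC][16-23 FREE]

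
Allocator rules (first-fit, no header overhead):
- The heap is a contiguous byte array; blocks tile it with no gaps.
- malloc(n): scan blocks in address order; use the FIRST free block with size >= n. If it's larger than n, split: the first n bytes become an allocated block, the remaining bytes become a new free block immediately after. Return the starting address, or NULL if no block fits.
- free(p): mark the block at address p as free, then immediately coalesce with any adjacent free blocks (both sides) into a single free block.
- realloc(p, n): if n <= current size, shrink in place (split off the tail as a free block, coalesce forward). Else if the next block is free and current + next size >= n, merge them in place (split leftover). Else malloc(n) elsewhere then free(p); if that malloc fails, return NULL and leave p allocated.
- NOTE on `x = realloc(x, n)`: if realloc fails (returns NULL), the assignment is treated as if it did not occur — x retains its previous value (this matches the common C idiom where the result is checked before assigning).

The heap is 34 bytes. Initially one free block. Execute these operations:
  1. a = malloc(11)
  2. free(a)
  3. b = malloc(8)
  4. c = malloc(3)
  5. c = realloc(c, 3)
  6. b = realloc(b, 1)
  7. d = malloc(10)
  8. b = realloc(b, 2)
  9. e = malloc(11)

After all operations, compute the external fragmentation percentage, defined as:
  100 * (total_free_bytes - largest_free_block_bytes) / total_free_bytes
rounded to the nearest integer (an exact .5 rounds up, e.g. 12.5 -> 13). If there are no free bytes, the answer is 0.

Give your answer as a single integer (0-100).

Answer: 25

Derivation:
Op 1: a = malloc(11) -> a = 0; heap: [0-10 ALLOC][11-33 FREE]
Op 2: free(a) -> (freed a); heap: [0-33 FREE]
Op 3: b = malloc(8) -> b = 0; heap: [0-7 ALLOC][8-33 FREE]
Op 4: c = malloc(3) -> c = 8; heap: [0-7 ALLOC][8-10 ALLOC][11-33 FREE]
Op 5: c = realloc(c, 3) -> c = 8; heap: [0-7 ALLOC][8-10 ALLOC][11-33 FREE]
Op 6: b = realloc(b, 1) -> b = 0; heap: [0-0 ALLOC][1-7 FREE][8-10 ALLOC][11-33 FREE]
Op 7: d = malloc(10) -> d = 11; heap: [0-0 ALLOC][1-7 FREE][8-10 ALLOC][11-20 ALLOC][21-33 FREE]
Op 8: b = realloc(b, 2) -> b = 0; heap: [0-1 ALLOC][2-7 FREE][8-10 ALLOC][11-20 ALLOC][21-33 FREE]
Op 9: e = malloc(11) -> e = 21; heap: [0-1 ALLOC][2-7 FREE][8-10 ALLOC][11-20 ALLOC][21-31 ALLOC][32-33 FREE]
Free blocks: [6 2] total_free=8 largest=6 -> 100*(8-6)/8 = 200/8 = 25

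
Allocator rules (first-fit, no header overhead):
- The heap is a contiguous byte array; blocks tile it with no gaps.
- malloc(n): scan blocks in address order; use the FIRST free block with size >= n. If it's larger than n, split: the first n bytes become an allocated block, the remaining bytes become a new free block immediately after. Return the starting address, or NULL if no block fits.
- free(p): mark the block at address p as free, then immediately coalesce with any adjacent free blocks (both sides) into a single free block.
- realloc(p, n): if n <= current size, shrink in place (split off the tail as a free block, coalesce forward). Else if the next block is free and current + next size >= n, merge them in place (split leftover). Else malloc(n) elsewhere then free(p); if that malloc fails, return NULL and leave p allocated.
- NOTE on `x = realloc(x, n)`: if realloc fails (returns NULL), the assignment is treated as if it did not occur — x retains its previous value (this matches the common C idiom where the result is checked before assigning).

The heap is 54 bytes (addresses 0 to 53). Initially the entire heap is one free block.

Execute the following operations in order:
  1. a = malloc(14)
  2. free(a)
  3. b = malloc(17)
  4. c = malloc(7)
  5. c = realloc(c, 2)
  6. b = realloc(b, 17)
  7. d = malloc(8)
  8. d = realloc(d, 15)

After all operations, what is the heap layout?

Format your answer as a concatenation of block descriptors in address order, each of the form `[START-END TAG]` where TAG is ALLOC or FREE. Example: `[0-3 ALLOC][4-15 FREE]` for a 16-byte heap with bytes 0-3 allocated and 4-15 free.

Op 1: a = malloc(14) -> a = 0; heap: [0-13 ALLOC][14-53 FREE]
Op 2: free(a) -> (freed a); heap: [0-53 FREE]
Op 3: b = malloc(17) -> b = 0; heap: [0-16 ALLOC][17-53 FREE]
Op 4: c = malloc(7) -> c = 17; heap: [0-16 ALLOC][17-23 ALLOC][24-53 FREE]
Op 5: c = realloc(c, 2) -> c = 17; heap: [0-16 ALLOC][17-18 ALLOC][19-53 FREE]
Op 6: b = realloc(b, 17) -> b = 0; heap: [0-16 ALLOC][17-18 ALLOC][19-53 FREE]
Op 7: d = malloc(8) -> d = 19; heap: [0-16 ALLOC][17-18 ALLOC][19-26 ALLOC][27-53 FREE]
Op 8: d = realloc(d, 15) -> d = 19; heap: [0-16 ALLOC][17-18 ALLOC][19-33 ALLOC][34-53 FREE]

Answer: [0-16 ALLOC][17-18 ALLOC][19-33 ALLOC][34-53 FREE]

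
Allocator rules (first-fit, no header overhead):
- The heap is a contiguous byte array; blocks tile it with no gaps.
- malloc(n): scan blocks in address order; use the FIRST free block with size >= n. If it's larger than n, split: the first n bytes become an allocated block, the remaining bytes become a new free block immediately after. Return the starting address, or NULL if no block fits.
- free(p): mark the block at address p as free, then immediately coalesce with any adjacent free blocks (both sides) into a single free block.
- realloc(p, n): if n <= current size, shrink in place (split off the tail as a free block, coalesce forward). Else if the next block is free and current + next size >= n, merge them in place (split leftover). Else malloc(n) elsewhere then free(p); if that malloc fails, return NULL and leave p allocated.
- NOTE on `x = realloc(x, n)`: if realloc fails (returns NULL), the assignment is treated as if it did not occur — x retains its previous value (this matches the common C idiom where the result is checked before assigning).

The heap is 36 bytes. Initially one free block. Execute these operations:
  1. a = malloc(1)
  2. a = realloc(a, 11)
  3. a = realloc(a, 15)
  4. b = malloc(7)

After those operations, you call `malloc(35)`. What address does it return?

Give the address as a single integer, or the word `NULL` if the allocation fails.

Op 1: a = malloc(1) -> a = 0; heap: [0-0 ALLOC][1-35 FREE]
Op 2: a = realloc(a, 11) -> a = 0; heap: [0-10 ALLOC][11-35 FREE]
Op 3: a = realloc(a, 15) -> a = 0; heap: [0-14 ALLOC][15-35 FREE]
Op 4: b = malloc(7) -> b = 15; heap: [0-14 ALLOC][15-21 ALLOC][22-35 FREE]
malloc(35): first-fit scan over [0-14 ALLOC][15-21 ALLOC][22-35 FREE] -> NULL

Answer: NULL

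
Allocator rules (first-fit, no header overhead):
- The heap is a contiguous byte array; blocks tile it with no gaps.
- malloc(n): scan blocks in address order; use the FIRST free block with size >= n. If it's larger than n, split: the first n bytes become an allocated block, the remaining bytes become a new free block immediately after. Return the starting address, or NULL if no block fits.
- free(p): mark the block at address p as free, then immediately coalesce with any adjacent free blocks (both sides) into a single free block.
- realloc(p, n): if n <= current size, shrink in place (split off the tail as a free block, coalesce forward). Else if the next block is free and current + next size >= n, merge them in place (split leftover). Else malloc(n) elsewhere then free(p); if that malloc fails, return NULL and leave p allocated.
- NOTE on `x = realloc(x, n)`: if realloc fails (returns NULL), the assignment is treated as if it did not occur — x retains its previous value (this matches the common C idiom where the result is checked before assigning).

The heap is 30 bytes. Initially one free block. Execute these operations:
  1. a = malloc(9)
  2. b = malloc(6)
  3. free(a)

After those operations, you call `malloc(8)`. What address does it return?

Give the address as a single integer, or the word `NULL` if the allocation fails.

Answer: 0

Derivation:
Op 1: a = malloc(9) -> a = 0; heap: [0-8 ALLOC][9-29 FREE]
Op 2: b = malloc(6) -> b = 9; heap: [0-8 ALLOC][9-14 ALLOC][15-29 FREE]
Op 3: free(a) -> (freed a); heap: [0-8 FREE][9-14 ALLOC][15-29 FREE]
malloc(8): first-fit scan over [0-8 FREE][9-14 ALLOC][15-29 FREE] -> 0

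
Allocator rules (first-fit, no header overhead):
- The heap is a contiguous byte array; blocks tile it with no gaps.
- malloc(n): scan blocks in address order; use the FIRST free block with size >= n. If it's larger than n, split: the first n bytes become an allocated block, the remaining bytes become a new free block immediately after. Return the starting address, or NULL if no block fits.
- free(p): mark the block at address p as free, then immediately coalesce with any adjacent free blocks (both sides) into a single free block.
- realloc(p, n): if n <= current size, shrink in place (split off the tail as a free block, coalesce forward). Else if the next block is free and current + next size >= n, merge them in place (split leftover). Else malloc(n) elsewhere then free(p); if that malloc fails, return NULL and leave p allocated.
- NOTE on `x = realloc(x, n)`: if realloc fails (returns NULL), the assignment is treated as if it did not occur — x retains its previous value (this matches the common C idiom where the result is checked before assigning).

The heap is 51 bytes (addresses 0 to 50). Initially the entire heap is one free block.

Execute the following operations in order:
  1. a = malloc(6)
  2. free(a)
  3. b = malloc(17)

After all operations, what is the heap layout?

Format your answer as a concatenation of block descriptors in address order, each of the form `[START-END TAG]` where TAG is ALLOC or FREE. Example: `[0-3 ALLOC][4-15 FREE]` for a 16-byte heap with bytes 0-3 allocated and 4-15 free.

Op 1: a = malloc(6) -> a = 0; heap: [0-5 ALLOC][6-50 FREE]
Op 2: free(a) -> (freed a); heap: [0-50 FREE]
Op 3: b = malloc(17) -> b = 0; heap: [0-16 ALLOC][17-50 FREE]

Answer: [0-16 ALLOC][17-50 FREE]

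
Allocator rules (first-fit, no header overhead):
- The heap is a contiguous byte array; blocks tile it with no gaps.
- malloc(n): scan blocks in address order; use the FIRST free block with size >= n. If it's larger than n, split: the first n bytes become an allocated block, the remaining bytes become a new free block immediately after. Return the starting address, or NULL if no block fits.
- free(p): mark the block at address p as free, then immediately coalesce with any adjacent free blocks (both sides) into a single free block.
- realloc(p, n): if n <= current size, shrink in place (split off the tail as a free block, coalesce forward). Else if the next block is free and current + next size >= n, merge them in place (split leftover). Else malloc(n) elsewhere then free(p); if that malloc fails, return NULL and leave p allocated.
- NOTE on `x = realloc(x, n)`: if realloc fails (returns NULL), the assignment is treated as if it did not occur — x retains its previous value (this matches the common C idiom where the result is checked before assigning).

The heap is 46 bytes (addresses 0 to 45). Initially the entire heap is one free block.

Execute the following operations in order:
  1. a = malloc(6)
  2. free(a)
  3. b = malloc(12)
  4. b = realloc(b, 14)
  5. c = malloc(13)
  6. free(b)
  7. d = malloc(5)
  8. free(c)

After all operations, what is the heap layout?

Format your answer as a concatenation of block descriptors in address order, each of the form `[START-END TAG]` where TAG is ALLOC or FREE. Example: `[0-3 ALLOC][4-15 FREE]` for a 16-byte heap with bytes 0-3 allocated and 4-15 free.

Answer: [0-4 ALLOC][5-45 FREE]

Derivation:
Op 1: a = malloc(6) -> a = 0; heap: [0-5 ALLOC][6-45 FREE]
Op 2: free(a) -> (freed a); heap: [0-45 FREE]
Op 3: b = malloc(12) -> b = 0; heap: [0-11 ALLOC][12-45 FREE]
Op 4: b = realloc(b, 14) -> b = 0; heap: [0-13 ALLOC][14-45 FREE]
Op 5: c = malloc(13) -> c = 14; heap: [0-13 ALLOC][14-26 ALLOC][27-45 FREE]
Op 6: free(b) -> (freed b); heap: [0-13 FREE][14-26 ALLOC][27-45 FREE]
Op 7: d = malloc(5) -> d = 0; heap: [0-4 ALLOC][5-13 FREE][14-26 ALLOC][27-45 FREE]
Op 8: free(c) -> (freed c); heap: [0-4 ALLOC][5-45 FREE]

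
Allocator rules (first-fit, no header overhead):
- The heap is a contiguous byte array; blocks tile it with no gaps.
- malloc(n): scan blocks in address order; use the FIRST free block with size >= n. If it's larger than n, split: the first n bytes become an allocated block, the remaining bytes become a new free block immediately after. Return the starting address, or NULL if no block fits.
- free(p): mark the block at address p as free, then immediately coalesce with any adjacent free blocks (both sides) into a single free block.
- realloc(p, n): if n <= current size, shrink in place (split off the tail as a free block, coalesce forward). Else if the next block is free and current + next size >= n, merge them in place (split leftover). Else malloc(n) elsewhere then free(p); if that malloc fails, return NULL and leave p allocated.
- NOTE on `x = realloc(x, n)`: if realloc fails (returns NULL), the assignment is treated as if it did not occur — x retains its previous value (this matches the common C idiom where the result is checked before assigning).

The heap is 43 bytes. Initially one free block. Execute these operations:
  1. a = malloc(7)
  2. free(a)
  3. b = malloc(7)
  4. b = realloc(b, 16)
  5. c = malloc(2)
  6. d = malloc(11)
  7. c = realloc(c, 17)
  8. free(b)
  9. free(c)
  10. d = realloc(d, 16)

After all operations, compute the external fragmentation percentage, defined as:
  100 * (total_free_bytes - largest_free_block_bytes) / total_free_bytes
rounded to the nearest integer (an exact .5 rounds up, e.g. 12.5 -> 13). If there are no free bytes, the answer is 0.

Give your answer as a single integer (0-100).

Op 1: a = malloc(7) -> a = 0; heap: [0-6 ALLOC][7-42 FREE]
Op 2: free(a) -> (freed a); heap: [0-42 FREE]
Op 3: b = malloc(7) -> b = 0; heap: [0-6 ALLOC][7-42 FREE]
Op 4: b = realloc(b, 16) -> b = 0; heap: [0-15 ALLOC][16-42 FREE]
Op 5: c = malloc(2) -> c = 16; heap: [0-15 ALLOC][16-17 ALLOC][18-42 FREE]
Op 6: d = malloc(11) -> d = 18; heap: [0-15 ALLOC][16-17 ALLOC][18-28 ALLOC][29-42 FREE]
Op 7: c = realloc(c, 17) -> NULL (c unchanged); heap: [0-15 ALLOC][16-17 ALLOC][18-28 ALLOC][29-42 FREE]
Op 8: free(b) -> (freed b); heap: [0-15 FREE][16-17 ALLOC][18-28 ALLOC][29-42 FREE]
Op 9: free(c) -> (freed c); heap: [0-17 FREE][18-28 ALLOC][29-42 FREE]
Op 10: d = realloc(d, 16) -> d = 18; heap: [0-17 FREE][18-33 ALLOC][34-42 FREE]
Free blocks: [18 9] total_free=27 largest=18 -> 100*(27-18)/27 = 900/27 ≈ 33.333 -> rounds to 33

Answer: 33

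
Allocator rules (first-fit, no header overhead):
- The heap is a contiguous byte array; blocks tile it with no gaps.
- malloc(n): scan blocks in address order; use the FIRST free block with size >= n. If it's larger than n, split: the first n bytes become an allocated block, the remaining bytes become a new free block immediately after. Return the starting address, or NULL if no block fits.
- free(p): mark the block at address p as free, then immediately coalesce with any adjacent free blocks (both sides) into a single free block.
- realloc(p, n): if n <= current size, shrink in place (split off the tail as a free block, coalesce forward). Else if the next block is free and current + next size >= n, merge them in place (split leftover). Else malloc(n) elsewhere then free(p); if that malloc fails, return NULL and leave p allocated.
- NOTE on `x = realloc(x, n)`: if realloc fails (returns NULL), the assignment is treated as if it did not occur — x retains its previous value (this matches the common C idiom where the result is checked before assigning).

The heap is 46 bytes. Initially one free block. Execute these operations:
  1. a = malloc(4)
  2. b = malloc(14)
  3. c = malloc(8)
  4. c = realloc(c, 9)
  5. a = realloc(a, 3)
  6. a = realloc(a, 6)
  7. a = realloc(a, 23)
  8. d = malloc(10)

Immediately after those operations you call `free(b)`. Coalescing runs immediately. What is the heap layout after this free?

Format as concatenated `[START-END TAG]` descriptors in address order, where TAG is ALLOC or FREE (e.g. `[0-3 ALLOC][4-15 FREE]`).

Answer: [0-17 FREE][18-26 ALLOC][27-32 ALLOC][33-42 ALLOC][43-45 FREE]

Derivation:
Op 1: a = malloc(4) -> a = 0; heap: [0-3 ALLOC][4-45 FREE]
Op 2: b = malloc(14) -> b = 4; heap: [0-3 ALLOC][4-17 ALLOC][18-45 FREE]
Op 3: c = malloc(8) -> c = 18; heap: [0-3 ALLOC][4-17 ALLOC][18-25 ALLOC][26-45 FREE]
Op 4: c = realloc(c, 9) -> c = 18; heap: [0-3 ALLOC][4-17 ALLOC][18-26 ALLOC][27-45 FREE]
Op 5: a = realloc(a, 3) -> a = 0; heap: [0-2 ALLOC][3-3 FREE][4-17 ALLOC][18-26 ALLOC][27-45 FREE]
Op 6: a = realloc(a, 6) -> a = 27; heap: [0-3 FREE][4-17 ALLOC][18-26 ALLOC][27-32 ALLOC][33-45 FREE]
Op 7: a = realloc(a, 23) -> NULL (a unchanged); heap: [0-3 FREE][4-17 ALLOC][18-26 ALLOC][27-32 ALLOC][33-45 FREE]
Op 8: d = malloc(10) -> d = 33; heap: [0-3 FREE][4-17 ALLOC][18-26 ALLOC][27-32 ALLOC][33-42 ALLOC][43-45 FREE]
free(b): b = 4 -> block [4-17 ALLOC]; mark free, coalesce with adjacent free neighbors -> [0-17 FREE][18-26 ALLOC][27-32 ALLOC][33-42 ALLOC][43-45 FREE]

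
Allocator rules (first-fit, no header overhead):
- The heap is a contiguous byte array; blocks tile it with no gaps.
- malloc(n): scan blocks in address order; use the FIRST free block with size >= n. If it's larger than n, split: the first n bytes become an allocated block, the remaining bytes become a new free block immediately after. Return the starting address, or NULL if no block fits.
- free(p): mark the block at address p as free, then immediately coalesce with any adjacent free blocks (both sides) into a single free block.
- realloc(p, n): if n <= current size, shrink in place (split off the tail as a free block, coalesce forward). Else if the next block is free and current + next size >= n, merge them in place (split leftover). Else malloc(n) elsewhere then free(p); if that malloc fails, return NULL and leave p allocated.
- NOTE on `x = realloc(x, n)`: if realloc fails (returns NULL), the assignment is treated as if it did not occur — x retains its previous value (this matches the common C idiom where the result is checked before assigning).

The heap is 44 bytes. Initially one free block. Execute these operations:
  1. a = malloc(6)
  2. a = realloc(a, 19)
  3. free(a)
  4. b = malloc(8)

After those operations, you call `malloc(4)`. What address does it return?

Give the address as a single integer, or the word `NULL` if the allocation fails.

Answer: 8

Derivation:
Op 1: a = malloc(6) -> a = 0; heap: [0-5 ALLOC][6-43 FREE]
Op 2: a = realloc(a, 19) -> a = 0; heap: [0-18 ALLOC][19-43 FREE]
Op 3: free(a) -> (freed a); heap: [0-43 FREE]
Op 4: b = malloc(8) -> b = 0; heap: [0-7 ALLOC][8-43 FREE]
malloc(4): first-fit scan over [0-7 ALLOC][8-43 FREE] -> 8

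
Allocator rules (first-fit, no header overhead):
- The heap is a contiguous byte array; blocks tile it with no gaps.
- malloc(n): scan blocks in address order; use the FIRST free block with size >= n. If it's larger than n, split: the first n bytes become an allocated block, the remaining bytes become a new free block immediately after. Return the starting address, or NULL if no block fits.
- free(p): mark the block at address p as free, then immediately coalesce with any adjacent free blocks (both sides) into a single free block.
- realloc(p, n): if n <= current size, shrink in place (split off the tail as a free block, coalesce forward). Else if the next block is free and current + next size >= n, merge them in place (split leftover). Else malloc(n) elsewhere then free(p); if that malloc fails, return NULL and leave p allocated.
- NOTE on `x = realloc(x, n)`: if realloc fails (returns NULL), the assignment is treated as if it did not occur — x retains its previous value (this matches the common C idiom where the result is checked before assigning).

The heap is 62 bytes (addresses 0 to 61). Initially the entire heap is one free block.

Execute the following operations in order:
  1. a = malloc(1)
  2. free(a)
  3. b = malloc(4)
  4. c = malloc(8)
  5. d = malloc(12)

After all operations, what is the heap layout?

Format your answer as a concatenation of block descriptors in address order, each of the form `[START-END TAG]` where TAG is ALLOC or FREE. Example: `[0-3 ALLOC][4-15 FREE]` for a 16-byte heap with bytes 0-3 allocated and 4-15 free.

Op 1: a = malloc(1) -> a = 0; heap: [0-0 ALLOC][1-61 FREE]
Op 2: free(a) -> (freed a); heap: [0-61 FREE]
Op 3: b = malloc(4) -> b = 0; heap: [0-3 ALLOC][4-61 FREE]
Op 4: c = malloc(8) -> c = 4; heap: [0-3 ALLOC][4-11 ALLOC][12-61 FREE]
Op 5: d = malloc(12) -> d = 12; heap: [0-3 ALLOC][4-11 ALLOC][12-23 ALLOC][24-61 FREE]

Answer: [0-3 ALLOC][4-11 ALLOC][12-23 ALLOC][24-61 FREE]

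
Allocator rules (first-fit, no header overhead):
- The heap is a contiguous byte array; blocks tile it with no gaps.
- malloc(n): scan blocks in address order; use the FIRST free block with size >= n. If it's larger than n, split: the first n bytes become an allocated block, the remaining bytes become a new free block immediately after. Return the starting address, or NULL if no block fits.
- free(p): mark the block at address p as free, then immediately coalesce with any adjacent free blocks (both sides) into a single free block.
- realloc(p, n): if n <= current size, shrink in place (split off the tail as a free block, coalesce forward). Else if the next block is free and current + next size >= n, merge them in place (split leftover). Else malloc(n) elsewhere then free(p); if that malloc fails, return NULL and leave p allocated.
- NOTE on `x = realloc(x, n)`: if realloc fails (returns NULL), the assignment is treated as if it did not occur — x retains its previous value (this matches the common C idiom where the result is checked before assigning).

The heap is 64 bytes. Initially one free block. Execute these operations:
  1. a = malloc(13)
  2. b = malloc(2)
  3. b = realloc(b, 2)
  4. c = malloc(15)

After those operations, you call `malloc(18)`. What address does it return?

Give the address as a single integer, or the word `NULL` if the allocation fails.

Answer: 30

Derivation:
Op 1: a = malloc(13) -> a = 0; heap: [0-12 ALLOC][13-63 FREE]
Op 2: b = malloc(2) -> b = 13; heap: [0-12 ALLOC][13-14 ALLOC][15-63 FREE]
Op 3: b = realloc(b, 2) -> b = 13; heap: [0-12 ALLOC][13-14 ALLOC][15-63 FREE]
Op 4: c = malloc(15) -> c = 15; heap: [0-12 ALLOC][13-14 ALLOC][15-29 ALLOC][30-63 FREE]
malloc(18): first-fit scan over [0-12 ALLOC][13-14 ALLOC][15-29 ALLOC][30-63 FREE] -> 30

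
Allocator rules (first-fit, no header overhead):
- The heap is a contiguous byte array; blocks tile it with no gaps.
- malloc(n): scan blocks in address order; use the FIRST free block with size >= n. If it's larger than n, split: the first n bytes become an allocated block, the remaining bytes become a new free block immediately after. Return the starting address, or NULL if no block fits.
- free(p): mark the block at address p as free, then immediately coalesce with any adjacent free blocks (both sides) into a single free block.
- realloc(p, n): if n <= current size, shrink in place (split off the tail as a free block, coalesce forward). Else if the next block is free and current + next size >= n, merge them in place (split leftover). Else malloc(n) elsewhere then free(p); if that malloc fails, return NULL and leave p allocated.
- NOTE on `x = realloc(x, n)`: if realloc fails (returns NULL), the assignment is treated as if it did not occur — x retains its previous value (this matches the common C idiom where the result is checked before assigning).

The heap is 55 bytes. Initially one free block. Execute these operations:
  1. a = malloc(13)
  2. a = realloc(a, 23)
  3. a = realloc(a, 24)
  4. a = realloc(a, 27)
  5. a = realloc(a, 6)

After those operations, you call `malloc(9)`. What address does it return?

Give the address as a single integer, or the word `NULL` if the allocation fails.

Answer: 6

Derivation:
Op 1: a = malloc(13) -> a = 0; heap: [0-12 ALLOC][13-54 FREE]
Op 2: a = realloc(a, 23) -> a = 0; heap: [0-22 ALLOC][23-54 FREE]
Op 3: a = realloc(a, 24) -> a = 0; heap: [0-23 ALLOC][24-54 FREE]
Op 4: a = realloc(a, 27) -> a = 0; heap: [0-26 ALLOC][27-54 FREE]
Op 5: a = realloc(a, 6) -> a = 0; heap: [0-5 ALLOC][6-54 FREE]
malloc(9): first-fit scan over [0-5 ALLOC][6-54 FREE] -> 6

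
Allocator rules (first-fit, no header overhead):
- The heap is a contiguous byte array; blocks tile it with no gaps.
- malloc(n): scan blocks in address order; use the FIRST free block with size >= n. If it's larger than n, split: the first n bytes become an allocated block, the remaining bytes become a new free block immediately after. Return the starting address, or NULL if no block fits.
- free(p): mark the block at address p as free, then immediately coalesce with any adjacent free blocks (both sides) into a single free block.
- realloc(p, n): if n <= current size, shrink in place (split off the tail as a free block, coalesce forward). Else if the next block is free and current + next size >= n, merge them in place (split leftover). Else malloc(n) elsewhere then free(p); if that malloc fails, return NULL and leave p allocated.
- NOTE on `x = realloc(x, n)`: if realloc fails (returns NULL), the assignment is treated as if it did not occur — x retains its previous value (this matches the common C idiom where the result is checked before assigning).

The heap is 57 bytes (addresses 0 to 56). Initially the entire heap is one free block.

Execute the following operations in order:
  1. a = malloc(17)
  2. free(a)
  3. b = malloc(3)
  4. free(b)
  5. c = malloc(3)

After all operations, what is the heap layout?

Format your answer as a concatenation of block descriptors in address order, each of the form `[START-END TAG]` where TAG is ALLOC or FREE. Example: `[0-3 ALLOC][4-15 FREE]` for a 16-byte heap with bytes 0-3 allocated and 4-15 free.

Op 1: a = malloc(17) -> a = 0; heap: [0-16 ALLOC][17-56 FREE]
Op 2: free(a) -> (freed a); heap: [0-56 FREE]
Op 3: b = malloc(3) -> b = 0; heap: [0-2 ALLOC][3-56 FREE]
Op 4: free(b) -> (freed b); heap: [0-56 FREE]
Op 5: c = malloc(3) -> c = 0; heap: [0-2 ALLOC][3-56 FREE]

Answer: [0-2 ALLOC][3-56 FREE]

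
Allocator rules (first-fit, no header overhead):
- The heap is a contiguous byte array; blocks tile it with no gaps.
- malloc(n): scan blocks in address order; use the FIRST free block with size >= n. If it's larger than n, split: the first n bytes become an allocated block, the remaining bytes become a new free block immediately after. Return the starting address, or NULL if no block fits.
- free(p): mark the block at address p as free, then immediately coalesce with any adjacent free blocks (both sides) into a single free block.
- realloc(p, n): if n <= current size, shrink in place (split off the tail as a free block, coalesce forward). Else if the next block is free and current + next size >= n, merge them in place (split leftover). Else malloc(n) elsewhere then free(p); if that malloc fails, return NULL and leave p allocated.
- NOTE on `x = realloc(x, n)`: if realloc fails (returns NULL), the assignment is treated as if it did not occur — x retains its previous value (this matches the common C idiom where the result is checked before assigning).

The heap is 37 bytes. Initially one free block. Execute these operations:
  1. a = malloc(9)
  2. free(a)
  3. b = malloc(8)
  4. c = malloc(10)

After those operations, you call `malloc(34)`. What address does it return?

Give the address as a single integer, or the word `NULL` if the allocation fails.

Op 1: a = malloc(9) -> a = 0; heap: [0-8 ALLOC][9-36 FREE]
Op 2: free(a) -> (freed a); heap: [0-36 FREE]
Op 3: b = malloc(8) -> b = 0; heap: [0-7 ALLOC][8-36 FREE]
Op 4: c = malloc(10) -> c = 8; heap: [0-7 ALLOC][8-17 ALLOC][18-36 FREE]
malloc(34): first-fit scan over [0-7 ALLOC][8-17 ALLOC][18-36 FREE] -> NULL

Answer: NULL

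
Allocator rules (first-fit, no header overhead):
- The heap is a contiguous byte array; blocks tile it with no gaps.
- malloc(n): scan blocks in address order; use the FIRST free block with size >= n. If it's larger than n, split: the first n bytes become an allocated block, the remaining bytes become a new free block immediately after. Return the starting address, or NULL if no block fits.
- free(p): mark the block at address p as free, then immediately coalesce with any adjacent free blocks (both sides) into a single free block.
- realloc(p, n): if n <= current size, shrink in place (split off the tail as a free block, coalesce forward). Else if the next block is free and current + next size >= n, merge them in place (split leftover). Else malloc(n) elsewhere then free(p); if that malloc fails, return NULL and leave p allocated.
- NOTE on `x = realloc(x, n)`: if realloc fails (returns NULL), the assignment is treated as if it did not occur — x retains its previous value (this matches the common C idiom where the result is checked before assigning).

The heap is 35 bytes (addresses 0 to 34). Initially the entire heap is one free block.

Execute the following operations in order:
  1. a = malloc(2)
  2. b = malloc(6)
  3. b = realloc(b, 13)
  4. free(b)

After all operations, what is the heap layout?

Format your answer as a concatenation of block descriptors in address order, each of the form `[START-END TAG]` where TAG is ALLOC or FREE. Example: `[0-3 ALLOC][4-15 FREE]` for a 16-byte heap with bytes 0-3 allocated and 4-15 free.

Op 1: a = malloc(2) -> a = 0; heap: [0-1 ALLOC][2-34 FREE]
Op 2: b = malloc(6) -> b = 2; heap: [0-1 ALLOC][2-7 ALLOC][8-34 FREE]
Op 3: b = realloc(b, 13) -> b = 2; heap: [0-1 ALLOC][2-14 ALLOC][15-34 FREE]
Op 4: free(b) -> (freed b); heap: [0-1 ALLOC][2-34 FREE]

Answer: [0-1 ALLOC][2-34 FREE]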